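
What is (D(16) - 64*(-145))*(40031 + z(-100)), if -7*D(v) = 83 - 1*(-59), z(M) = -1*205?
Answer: 2581441668/7 ≈ 3.6878e+8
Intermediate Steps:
z(M) = -205
D(v) = -142/7 (D(v) = -(83 - 1*(-59))/7 = -(83 + 59)/7 = -⅐*142 = -142/7)
(D(16) - 64*(-145))*(40031 + z(-100)) = (-142/7 - 64*(-145))*(40031 - 205) = (-142/7 + 9280)*39826 = (64818/7)*39826 = 2581441668/7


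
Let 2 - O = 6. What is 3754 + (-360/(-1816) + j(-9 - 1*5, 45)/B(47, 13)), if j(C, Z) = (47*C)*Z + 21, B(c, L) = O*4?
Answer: 20351951/3632 ≈ 5603.5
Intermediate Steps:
O = -4 (O = 2 - 1*6 = 2 - 6 = -4)
B(c, L) = -16 (B(c, L) = -4*4 = -16)
j(C, Z) = 21 + 47*C*Z (j(C, Z) = 47*C*Z + 21 = 21 + 47*C*Z)
3754 + (-360/(-1816) + j(-9 - 1*5, 45)/B(47, 13)) = 3754 + (-360/(-1816) + (21 + 47*(-9 - 1*5)*45)/(-16)) = 3754 + (-360*(-1/1816) + (21 + 47*(-9 - 5)*45)*(-1/16)) = 3754 + (45/227 + (21 + 47*(-14)*45)*(-1/16)) = 3754 + (45/227 + (21 - 29610)*(-1/16)) = 3754 + (45/227 - 29589*(-1/16)) = 3754 + (45/227 + 29589/16) = 3754 + 6717423/3632 = 20351951/3632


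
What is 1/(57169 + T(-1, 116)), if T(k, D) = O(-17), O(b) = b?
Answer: 1/57152 ≈ 1.7497e-5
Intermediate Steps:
T(k, D) = -17
1/(57169 + T(-1, 116)) = 1/(57169 - 17) = 1/57152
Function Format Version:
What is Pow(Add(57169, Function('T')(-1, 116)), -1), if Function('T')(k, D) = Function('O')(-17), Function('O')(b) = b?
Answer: Rational(1, 57152) ≈ 1.7497e-5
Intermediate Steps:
Function('T')(k, D) = -17
Pow(Add(57169, Function('T')(-1, 116)), -1) = Pow(Add(57169, -17), -1) = Pow(57152, -1) = Rational(1, 57152)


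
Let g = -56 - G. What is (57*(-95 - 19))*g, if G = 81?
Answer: 890226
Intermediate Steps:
g = -137 (g = -56 - 1*81 = -56 - 81 = -137)
(57*(-95 - 19))*g = (57*(-95 - 19))*(-137) = (57*(-114))*(-137) = -6498*(-137) = 890226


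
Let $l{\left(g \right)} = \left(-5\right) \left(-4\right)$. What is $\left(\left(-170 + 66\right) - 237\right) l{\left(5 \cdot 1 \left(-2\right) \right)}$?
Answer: $-6820$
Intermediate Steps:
$l{\left(g \right)} = 20$
$\left(\left(-170 + 66\right) - 237\right) l{\left(5 \cdot 1 \left(-2\right) \right)} = \left(\left(-170 + 66\right) - 237\right) 20 = \left(-104 - 237\right) 20 = \left(-341\right) 20 = -6820$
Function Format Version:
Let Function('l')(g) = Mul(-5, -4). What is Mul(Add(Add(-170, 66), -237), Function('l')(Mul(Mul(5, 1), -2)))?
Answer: -6820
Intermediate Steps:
Function('l')(g) = 20
Mul(Add(Add(-170, 66), -237), Function('l')(Mul(Mul(5, 1), -2))) = Mul(Add(Add(-170, 66), -237), 20) = Mul(Add(-104, -237), 20) = Mul(-341, 20) = -6820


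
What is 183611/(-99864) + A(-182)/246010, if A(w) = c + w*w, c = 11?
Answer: -57344039/33654168 ≈ -1.7039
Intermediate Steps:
A(w) = 11 + w**2 (A(w) = 11 + w*w = 11 + w**2)
183611/(-99864) + A(-182)/246010 = 183611/(-99864) + (11 + (-182)**2)/246010 = 183611*(-1/99864) + (11 + 33124)*(1/246010) = -183611/99864 + 33135*(1/246010) = -183611/99864 + 6627/49202 = -57344039/33654168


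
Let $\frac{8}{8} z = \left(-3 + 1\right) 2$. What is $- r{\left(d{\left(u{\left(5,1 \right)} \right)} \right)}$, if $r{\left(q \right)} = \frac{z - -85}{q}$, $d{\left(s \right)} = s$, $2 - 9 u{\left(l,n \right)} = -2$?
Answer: $- \frac{729}{4} \approx -182.25$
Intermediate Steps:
$z = -4$ ($z = \left(-3 + 1\right) 2 = \left(-2\right) 2 = -4$)
$u{\left(l,n \right)} = \frac{4}{9}$ ($u{\left(l,n \right)} = \frac{2}{9} - - \frac{2}{9} = \frac{2}{9} + \frac{2}{9} = \frac{4}{9}$)
$r{\left(q \right)} = \frac{81}{q}$ ($r{\left(q \right)} = \frac{-4 - -85}{q} = \frac{-4 + 85}{q} = \frac{81}{q}$)
$- r{\left(d{\left(u{\left(5,1 \right)} \right)} \right)} = - \frac{81}{\frac{4}{9}} = - \frac{81 \cdot 9}{4} = \left(-1\right) \frac{729}{4} = - \frac{729}{4}$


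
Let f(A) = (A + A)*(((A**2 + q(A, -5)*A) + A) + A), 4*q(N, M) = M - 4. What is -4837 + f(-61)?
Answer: -921319/2 ≈ -4.6066e+5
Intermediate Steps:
q(N, M) = -1 + M/4 (q(N, M) = (M - 4)/4 = (-4 + M)/4 = -1 + M/4)
f(A) = 2*A*(A**2 - A/4) (f(A) = (A + A)*(((A**2 + (-1 + (1/4)*(-5))*A) + A) + A) = (2*A)*(((A**2 + (-1 - 5/4)*A) + A) + A) = (2*A)*(((A**2 - 9*A/4) + A) + A) = (2*A)*((A**2 - 5*A/4) + A) = (2*A)*(A**2 - A/4) = 2*A*(A**2 - A/4))
-4837 + f(-61) = -4837 + (1/2)*(-61)**2*(-1 + 4*(-61)) = -4837 + (1/2)*3721*(-1 - 244) = -4837 + (1/2)*3721*(-245) = -4837 - 911645/2 = -921319/2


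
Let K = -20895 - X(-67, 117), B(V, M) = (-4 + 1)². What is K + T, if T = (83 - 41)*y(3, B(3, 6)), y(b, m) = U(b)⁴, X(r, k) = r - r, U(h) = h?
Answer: -17493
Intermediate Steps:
X(r, k) = 0
B(V, M) = 9 (B(V, M) = (-3)² = 9)
y(b, m) = b⁴
T = 3402 (T = (83 - 41)*3⁴ = 42*81 = 3402)
K = -20895 (K = -20895 - 1*0 = -20895 + 0 = -20895)
K + T = -20895 + 3402 = -17493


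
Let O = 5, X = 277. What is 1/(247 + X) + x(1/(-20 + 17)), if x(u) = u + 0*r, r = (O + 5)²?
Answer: -521/1572 ≈ -0.33142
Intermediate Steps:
r = 100 (r = (5 + 5)² = 10² = 100)
x(u) = u (x(u) = u + 0*100 = u + 0 = u)
1/(247 + X) + x(1/(-20 + 17)) = 1/(247 + 277) + 1/(-20 + 17) = 1/524 + 1/(-3) = 1/524 - ⅓ = -521/1572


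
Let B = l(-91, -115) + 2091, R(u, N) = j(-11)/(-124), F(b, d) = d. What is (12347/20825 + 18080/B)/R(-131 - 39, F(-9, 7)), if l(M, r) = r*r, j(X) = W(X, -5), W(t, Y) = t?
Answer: 2504900316/125304025 ≈ 19.991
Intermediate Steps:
j(X) = X
R(u, N) = 11/124 (R(u, N) = -11/(-124) = -11*(-1/124) = 11/124)
l(M, r) = r²
B = 15316 (B = (-115)² + 2091 = 13225 + 2091 = 15316)
(12347/20825 + 18080/B)/R(-131 - 39, F(-9, 7)) = (12347/20825 + 18080/15316)/(11/124) = (12347*(1/20825) + 18080*(1/15316))*(124/11) = (12347/20825 + 4520/3829)*(124/11) = (20200809/11391275)*(124/11) = 2504900316/125304025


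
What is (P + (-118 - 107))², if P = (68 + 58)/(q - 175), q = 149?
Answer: 8928144/169 ≈ 52829.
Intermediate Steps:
P = -63/13 (P = (68 + 58)/(149 - 175) = 126/(-26) = 126*(-1/26) = -63/13 ≈ -4.8462)
(P + (-118 - 107))² = (-63/13 + (-118 - 107))² = (-63/13 - 225)² = (-2988/13)² = 8928144/169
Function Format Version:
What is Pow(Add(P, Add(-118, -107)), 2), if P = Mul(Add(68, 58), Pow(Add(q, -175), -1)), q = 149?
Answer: Rational(8928144, 169) ≈ 52829.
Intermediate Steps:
P = Rational(-63, 13) (P = Mul(Add(68, 58), Pow(Add(149, -175), -1)) = Mul(126, Pow(-26, -1)) = Mul(126, Rational(-1, 26)) = Rational(-63, 13) ≈ -4.8462)
Pow(Add(P, Add(-118, -107)), 2) = Pow(Add(Rational(-63, 13), Add(-118, -107)), 2) = Pow(Add(Rational(-63, 13), -225), 2) = Pow(Rational(-2988, 13), 2) = Rational(8928144, 169)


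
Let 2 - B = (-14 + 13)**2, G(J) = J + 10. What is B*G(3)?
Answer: 13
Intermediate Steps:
G(J) = 10 + J
B = 1 (B = 2 - (-14 + 13)**2 = 2 - 1*(-1)**2 = 2 - 1*1 = 2 - 1 = 1)
B*G(3) = 1*(10 + 3) = 1*13 = 13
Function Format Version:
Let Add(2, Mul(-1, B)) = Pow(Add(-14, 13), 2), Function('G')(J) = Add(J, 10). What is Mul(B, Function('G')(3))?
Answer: 13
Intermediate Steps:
Function('G')(J) = Add(10, J)
B = 1 (B = Add(2, Mul(-1, Pow(Add(-14, 13), 2))) = Add(2, Mul(-1, Pow(-1, 2))) = Add(2, Mul(-1, 1)) = Add(2, -1) = 1)
Mul(B, Function('G')(3)) = Mul(1, Add(10, 3)) = Mul(1, 13) = 13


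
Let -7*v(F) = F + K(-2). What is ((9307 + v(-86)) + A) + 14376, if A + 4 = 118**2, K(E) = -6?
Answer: 263313/7 ≈ 37616.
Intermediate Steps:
v(F) = 6/7 - F/7 (v(F) = -(F - 6)/7 = -(-6 + F)/7 = 6/7 - F/7)
A = 13920 (A = -4 + 118**2 = -4 + 13924 = 13920)
((9307 + v(-86)) + A) + 14376 = ((9307 + (6/7 - 1/7*(-86))) + 13920) + 14376 = ((9307 + (6/7 + 86/7)) + 13920) + 14376 = ((9307 + 92/7) + 13920) + 14376 = (65241/7 + 13920) + 14376 = 162681/7 + 14376 = 263313/7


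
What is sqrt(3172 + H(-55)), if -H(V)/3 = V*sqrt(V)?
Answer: sqrt(3172 + 165*I*sqrt(55)) ≈ 57.323 + 10.673*I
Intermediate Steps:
H(V) = -3*V**(3/2) (H(V) = -3*V*sqrt(V) = -3*V**(3/2))
sqrt(3172 + H(-55)) = sqrt(3172 - (-165)*I*sqrt(55)) = sqrt(3172 + 165*I*sqrt(55))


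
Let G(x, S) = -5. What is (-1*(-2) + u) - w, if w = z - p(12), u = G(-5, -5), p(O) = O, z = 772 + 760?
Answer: -1523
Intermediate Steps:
z = 1532
u = -5
w = 1520 (w = 1532 - 1*12 = 1532 - 12 = 1520)
(-1*(-2) + u) - w = (-1*(-2) - 5) - 1*1520 = (2 - 5) - 1520 = -3 - 1520 = -1523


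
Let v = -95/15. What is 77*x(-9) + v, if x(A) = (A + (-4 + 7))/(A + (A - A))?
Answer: 45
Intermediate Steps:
x(A) = (3 + A)/A (x(A) = (A + 3)/(A + 0) = (3 + A)/A)
v = -19/3 (v = -95*1/15 = -19/3 ≈ -6.3333)
77*x(-9) + v = 77*((3 - 9)/(-9)) - 19/3 = 77*(-⅑*(-6)) - 19/3 = 77*(⅔) - 19/3 = 154/3 - 19/3 = 45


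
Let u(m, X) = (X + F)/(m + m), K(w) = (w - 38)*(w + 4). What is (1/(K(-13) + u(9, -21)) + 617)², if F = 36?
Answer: 2897855931481/7612081 ≈ 3.8069e+5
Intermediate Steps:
K(w) = (-38 + w)*(4 + w)
u(m, X) = (36 + X)/(2*m) (u(m, X) = (X + 36)/(m + m) = (36 + X)/((2*m)) = (36 + X)*(1/(2*m)) = (36 + X)/(2*m))
(1/(K(-13) + u(9, -21)) + 617)² = (1/((-152 + (-13)² - 34*(-13)) + (½)*(36 - 21)/9) + 617)² = (1/((-152 + 169 + 442) + (½)*(⅑)*15) + 617)² = (1/(459 + ⅚) + 617)² = (1/(2759/6) + 617)² = (6/2759 + 617)² = (1702309/2759)² = 2897855931481/7612081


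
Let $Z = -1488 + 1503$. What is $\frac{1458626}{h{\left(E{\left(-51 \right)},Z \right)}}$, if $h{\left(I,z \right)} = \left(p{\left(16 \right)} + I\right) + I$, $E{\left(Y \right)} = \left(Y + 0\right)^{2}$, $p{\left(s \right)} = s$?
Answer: $\frac{729313}{2609} \approx 279.54$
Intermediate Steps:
$E{\left(Y \right)} = Y^{2}$
$Z = 15$
$h{\left(I,z \right)} = 16 + 2 I$ ($h{\left(I,z \right)} = \left(16 + I\right) + I = 16 + 2 I$)
$\frac{1458626}{h{\left(E{\left(-51 \right)},Z \right)}} = \frac{1458626}{16 + 2 \left(-51\right)^{2}} = \frac{1458626}{16 + 2 \cdot 2601} = \frac{1458626}{16 + 5202} = \frac{1458626}{5218} = 1458626 \cdot \frac{1}{5218} = \frac{729313}{2609}$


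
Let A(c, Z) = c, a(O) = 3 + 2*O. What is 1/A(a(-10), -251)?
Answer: -1/17 ≈ -0.058824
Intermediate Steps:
1/A(a(-10), -251) = 1/(3 + 2*(-10)) = 1/(3 - 20) = 1/(-17) = -1/17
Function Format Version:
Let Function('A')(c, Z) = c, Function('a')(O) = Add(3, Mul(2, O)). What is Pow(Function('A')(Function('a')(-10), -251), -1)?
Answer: Rational(-1, 17) ≈ -0.058824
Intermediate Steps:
Pow(Function('A')(Function('a')(-10), -251), -1) = Pow(Add(3, Mul(2, -10)), -1) = Pow(Add(3, -20), -1) = Pow(-17, -1) = Rational(-1, 17)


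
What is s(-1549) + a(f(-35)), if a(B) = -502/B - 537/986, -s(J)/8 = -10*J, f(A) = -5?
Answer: -610433313/4930 ≈ -1.2382e+5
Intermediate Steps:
s(J) = 80*J (s(J) = -(-80)*J = 80*J)
a(B) = -537/986 - 502/B (a(B) = -502/B - 537*1/986 = -502/B - 537/986 = -537/986 - 502/B)
s(-1549) + a(f(-35)) = 80*(-1549) + (-537/986 - 502/(-5)) = -123920 + (-537/986 - 502*(-1/5)) = -123920 + (-537/986 + 502/5) = -123920 + 492287/4930 = -610433313/4930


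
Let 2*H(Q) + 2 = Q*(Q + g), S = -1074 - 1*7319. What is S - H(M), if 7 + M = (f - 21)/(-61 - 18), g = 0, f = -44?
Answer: -52493544/6241 ≈ -8411.1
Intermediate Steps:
S = -8393 (S = -1074 - 7319 = -8393)
M = -488/79 (M = -7 + (-44 - 21)/(-61 - 18) = -7 - 65/(-79) = -7 - 65*(-1/79) = -7 + 65/79 = -488/79 ≈ -6.1772)
H(Q) = -1 + Q**2/2 (H(Q) = -1 + (Q*(Q + 0))/2 = -1 + (Q*Q)/2 = -1 + Q**2/2)
S - H(M) = -8393 - (-1 + (-488/79)**2/2) = -8393 - (-1 + (1/2)*(238144/6241)) = -8393 - (-1 + 119072/6241) = -8393 - 1*112831/6241 = -8393 - 112831/6241 = -52493544/6241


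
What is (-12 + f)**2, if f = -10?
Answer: 484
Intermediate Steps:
(-12 + f)**2 = (-12 - 10)**2 = (-22)**2 = 484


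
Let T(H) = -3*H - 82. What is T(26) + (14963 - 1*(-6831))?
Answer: 21634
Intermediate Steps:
T(H) = -82 - 3*H
T(26) + (14963 - 1*(-6831)) = (-82 - 3*26) + (14963 - 1*(-6831)) = (-82 - 78) + (14963 + 6831) = -160 + 21794 = 21634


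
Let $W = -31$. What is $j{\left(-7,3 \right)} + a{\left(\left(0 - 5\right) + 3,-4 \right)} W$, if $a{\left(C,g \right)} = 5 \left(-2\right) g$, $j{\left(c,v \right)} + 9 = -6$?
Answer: $-1255$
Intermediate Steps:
$j{\left(c,v \right)} = -15$ ($j{\left(c,v \right)} = -9 - 6 = -15$)
$a{\left(C,g \right)} = - 10 g$
$j{\left(-7,3 \right)} + a{\left(\left(0 - 5\right) + 3,-4 \right)} W = -15 + \left(-10\right) \left(-4\right) \left(-31\right) = -15 + 40 \left(-31\right) = -15 - 1240 = -1255$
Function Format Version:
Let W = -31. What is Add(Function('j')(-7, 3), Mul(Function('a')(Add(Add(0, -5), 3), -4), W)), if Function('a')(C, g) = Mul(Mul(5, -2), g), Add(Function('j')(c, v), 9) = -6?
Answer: -1255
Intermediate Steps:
Function('j')(c, v) = -15 (Function('j')(c, v) = Add(-9, -6) = -15)
Function('a')(C, g) = Mul(-10, g)
Add(Function('j')(-7, 3), Mul(Function('a')(Add(Add(0, -5), 3), -4), W)) = Add(-15, Mul(Mul(-10, -4), -31)) = Add(-15, Mul(40, -31)) = Add(-15, -1240) = -1255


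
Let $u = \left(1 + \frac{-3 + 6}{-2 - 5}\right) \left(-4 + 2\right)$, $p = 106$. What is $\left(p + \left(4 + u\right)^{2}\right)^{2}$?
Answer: $\frac{31292836}{2401} \approx 13033.0$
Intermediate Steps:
$u = - \frac{8}{7}$ ($u = \left(1 + \frac{3}{-7}\right) \left(-2\right) = \left(1 + 3 \left(- \frac{1}{7}\right)\right) \left(-2\right) = \left(1 - \frac{3}{7}\right) \left(-2\right) = \frac{4}{7} \left(-2\right) = - \frac{8}{7} \approx -1.1429$)
$\left(p + \left(4 + u\right)^{2}\right)^{2} = \left(106 + \left(4 - \frac{8}{7}\right)^{2}\right)^{2} = \left(106 + \left(\frac{20}{7}\right)^{2}\right)^{2} = \left(106 + \frac{400}{49}\right)^{2} = \left(\frac{5594}{49}\right)^{2} = \frac{31292836}{2401}$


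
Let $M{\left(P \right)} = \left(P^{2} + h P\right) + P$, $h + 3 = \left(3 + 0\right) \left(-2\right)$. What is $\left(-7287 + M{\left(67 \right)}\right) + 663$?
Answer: $-2671$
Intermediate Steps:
$h = -9$ ($h = -3 + \left(3 + 0\right) \left(-2\right) = -3 + 3 \left(-2\right) = -3 - 6 = -9$)
$M{\left(P \right)} = P^{2} - 8 P$ ($M{\left(P \right)} = \left(P^{2} - 9 P\right) + P = P^{2} - 8 P$)
$\left(-7287 + M{\left(67 \right)}\right) + 663 = \left(-7287 + 67 \left(-8 + 67\right)\right) + 663 = \left(-7287 + 67 \cdot 59\right) + 663 = \left(-7287 + 3953\right) + 663 = -3334 + 663 = -2671$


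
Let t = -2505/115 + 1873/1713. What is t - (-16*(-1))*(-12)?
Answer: 6749474/39399 ≈ 171.31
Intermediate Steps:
t = -815134/39399 (t = -2505*1/115 + 1873*(1/1713) = -501/23 + 1873/1713 = -815134/39399 ≈ -20.689)
t - (-16*(-1))*(-12) = -815134/39399 - (-16*(-1))*(-12) = -815134/39399 - 16*(-12) = -815134/39399 - 1*(-192) = -815134/39399 + 192 = 6749474/39399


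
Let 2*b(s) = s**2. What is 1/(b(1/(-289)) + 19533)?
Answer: 167042/3262831387 ≈ 5.1195e-5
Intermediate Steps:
b(s) = s**2/2
1/(b(1/(-289)) + 19533) = 1/((1/(-289))**2/2 + 19533) = 1/((-1/289)**2/2 + 19533) = 1/((1/2)*(1/83521) + 19533) = 1/(1/167042 + 19533) = 1/(3262831387/167042) = 167042/3262831387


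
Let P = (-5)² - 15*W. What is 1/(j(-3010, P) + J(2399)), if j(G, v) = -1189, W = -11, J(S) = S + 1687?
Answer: 1/2897 ≈ 0.00034518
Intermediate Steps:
J(S) = 1687 + S
P = 190 (P = (-5)² - 15*(-11) = 25 + 165 = 190)
1/(j(-3010, P) + J(2399)) = 1/(-1189 + (1687 + 2399)) = 1/(-1189 + 4086) = 1/2897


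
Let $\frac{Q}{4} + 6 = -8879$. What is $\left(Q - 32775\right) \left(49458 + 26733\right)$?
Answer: $-5204988165$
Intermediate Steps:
$Q = -35540$ ($Q = -24 + 4 \left(-8879\right) = -24 - 35516 = -35540$)
$\left(Q - 32775\right) \left(49458 + 26733\right) = \left(-35540 - 32775\right) \left(49458 + 26733\right) = \left(-35540 - 32775\right) 76191 = \left(-68315\right) 76191 = -5204988165$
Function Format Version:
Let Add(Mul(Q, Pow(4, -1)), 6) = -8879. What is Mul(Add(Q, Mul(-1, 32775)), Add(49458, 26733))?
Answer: -5204988165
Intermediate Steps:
Q = -35540 (Q = Add(-24, Mul(4, -8879)) = Add(-24, -35516) = -35540)
Mul(Add(Q, Mul(-1, 32775)), Add(49458, 26733)) = Mul(Add(-35540, Mul(-1, 32775)), Add(49458, 26733)) = Mul(Add(-35540, -32775), 76191) = Mul(-68315, 76191) = -5204988165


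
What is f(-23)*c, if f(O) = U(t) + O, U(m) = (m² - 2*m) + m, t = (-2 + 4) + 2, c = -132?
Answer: 1452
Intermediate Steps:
t = 4 (t = 2 + 2 = 4)
U(m) = m² - m
f(O) = 12 + O (f(O) = 4*(-1 + 4) + O = 4*3 + O = 12 + O)
f(-23)*c = (12 - 23)*(-132) = -11*(-132) = 1452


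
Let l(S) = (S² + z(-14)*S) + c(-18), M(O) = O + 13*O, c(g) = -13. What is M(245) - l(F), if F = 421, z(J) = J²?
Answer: -256314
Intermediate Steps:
M(O) = 14*O
l(S) = -13 + S² + 196*S (l(S) = (S² + (-14)²*S) - 13 = (S² + 196*S) - 13 = -13 + S² + 196*S)
M(245) - l(F) = 14*245 - (-13 + 421² + 196*421) = 3430 - (-13 + 177241 + 82516) = 3430 - 1*259744 = 3430 - 259744 = -256314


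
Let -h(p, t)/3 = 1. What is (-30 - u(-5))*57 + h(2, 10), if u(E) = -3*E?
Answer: -2568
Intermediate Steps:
h(p, t) = -3 (h(p, t) = -3*1 = -3)
(-30 - u(-5))*57 + h(2, 10) = (-30 - (-3)*(-5))*57 - 3 = (-30 - 1*15)*57 - 3 = (-30 - 15)*57 - 3 = -45*57 - 3 = -2565 - 3 = -2568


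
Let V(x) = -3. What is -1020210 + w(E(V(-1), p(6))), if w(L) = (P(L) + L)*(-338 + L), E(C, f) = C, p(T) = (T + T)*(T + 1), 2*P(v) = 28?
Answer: -1023961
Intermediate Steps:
P(v) = 14 (P(v) = (1/2)*28 = 14)
p(T) = 2*T*(1 + T) (p(T) = (2*T)*(1 + T) = 2*T*(1 + T))
w(L) = (-338 + L)*(14 + L) (w(L) = (14 + L)*(-338 + L) = (-338 + L)*(14 + L))
-1020210 + w(E(V(-1), p(6))) = -1020210 + (-4732 + (-3)**2 - 324*(-3)) = -1020210 + (-4732 + 9 + 972) = -1020210 - 3751 = -1023961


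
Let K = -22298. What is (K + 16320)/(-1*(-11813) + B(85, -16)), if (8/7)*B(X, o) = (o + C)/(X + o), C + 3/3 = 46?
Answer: -3299856/6520979 ≈ -0.50604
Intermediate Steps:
C = 45 (C = -1 + 46 = 45)
B(X, o) = 7*(45 + o)/(8*(X + o)) (B(X, o) = 7*((o + 45)/(X + o))/8 = 7*((45 + o)/(X + o))/8 = 7*(45 + o)/(8*(X + o)))
(K + 16320)/(-1*(-11813) + B(85, -16)) = (-22298 + 16320)/(-1*(-11813) + 7*(45 - 16)/(8*(85 - 16))) = -5978/(11813 + (7/8)*29/69) = -5978/(11813 + (7/8)*(1/69)*29) = -5978/(11813 + 203/552) = -5978/6520979/552 = -5978*552/6520979 = -3299856/6520979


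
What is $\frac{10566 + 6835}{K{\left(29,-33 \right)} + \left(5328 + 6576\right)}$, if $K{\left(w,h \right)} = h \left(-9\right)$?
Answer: $\frac{17401}{12201} \approx 1.4262$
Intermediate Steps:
$K{\left(w,h \right)} = - 9 h$
$\frac{10566 + 6835}{K{\left(29,-33 \right)} + \left(5328 + 6576\right)} = \frac{10566 + 6835}{\left(-9\right) \left(-33\right) + \left(5328 + 6576\right)} = \frac{17401}{297 + 11904} = \frac{17401}{12201}$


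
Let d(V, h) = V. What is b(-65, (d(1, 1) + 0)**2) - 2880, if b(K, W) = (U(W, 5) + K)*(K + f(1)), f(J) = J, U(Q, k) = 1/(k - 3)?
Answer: 1248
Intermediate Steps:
U(Q, k) = 1/(-3 + k)
b(K, W) = (1 + K)*(1/2 + K) (b(K, W) = (1/(-3 + 5) + K)*(K + 1) = (1/2 + K)*(1 + K) = (1 + K)*(1/2 + K))
b(-65, (d(1, 1) + 0)**2) - 2880 = (1/2 + (-65)**2 + (3/2)*(-65)) - 2880 = (1/2 + 4225 - 195/2) - 2880 = 4128 - 2880 = 1248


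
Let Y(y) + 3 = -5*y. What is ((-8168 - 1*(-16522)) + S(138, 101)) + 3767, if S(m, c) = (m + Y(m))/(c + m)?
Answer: 2896364/239 ≈ 12119.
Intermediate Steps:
Y(y) = -3 - 5*y
S(m, c) = (-3 - 4*m)/(c + m) (S(m, c) = (m + (-3 - 5*m))/(c + m) = (-3 - 4*m)/(c + m))
((-8168 - 1*(-16522)) + S(138, 101)) + 3767 = ((-8168 - 1*(-16522)) + (-3 - 4*138)/(101 + 138)) + 3767 = ((-8168 + 16522) + (-3 - 552)/239) + 3767 = (8354 + (1/239)*(-555)) + 3767 = (8354 - 555/239) + 3767 = 1996051/239 + 3767 = 2896364/239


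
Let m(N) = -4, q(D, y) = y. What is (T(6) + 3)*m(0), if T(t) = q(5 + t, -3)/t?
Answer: -10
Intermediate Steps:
T(t) = -3/t
(T(6) + 3)*m(0) = (-3/6 + 3)*(-4) = (-3*⅙ + 3)*(-4) = (-½ + 3)*(-4) = (5/2)*(-4) = -10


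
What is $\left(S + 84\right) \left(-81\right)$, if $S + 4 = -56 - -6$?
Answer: $-2430$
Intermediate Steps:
$S = -54$ ($S = -4 - 50 = -54$)
$\left(S + 84\right) \left(-81\right) = \left(-54 + 84\right) \left(-81\right) = 30 \left(-81\right) = -2430$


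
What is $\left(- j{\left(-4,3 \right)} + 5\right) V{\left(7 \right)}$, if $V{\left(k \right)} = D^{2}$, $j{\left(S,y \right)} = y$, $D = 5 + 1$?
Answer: $72$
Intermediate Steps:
$D = 6$
$V{\left(k \right)} = 36$ ($V{\left(k \right)} = 6^{2} = 36$)
$\left(- j{\left(-4,3 \right)} + 5\right) V{\left(7 \right)} = \left(\left(-1\right) 3 + 5\right) 36 = \left(-3 + 5\right) 36 = 2 \cdot 36 = 72$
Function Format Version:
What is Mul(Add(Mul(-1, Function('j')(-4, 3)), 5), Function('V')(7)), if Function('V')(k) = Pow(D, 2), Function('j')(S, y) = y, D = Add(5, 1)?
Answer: 72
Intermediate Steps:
D = 6
Function('V')(k) = 36 (Function('V')(k) = Pow(6, 2) = 36)
Mul(Add(Mul(-1, Function('j')(-4, 3)), 5), Function('V')(7)) = Mul(Add(Mul(-1, 3), 5), 36) = Mul(Add(-3, 5), 36) = Mul(2, 36) = 72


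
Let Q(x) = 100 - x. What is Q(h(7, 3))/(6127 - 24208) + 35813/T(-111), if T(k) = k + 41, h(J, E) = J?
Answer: -30835303/60270 ≈ -511.62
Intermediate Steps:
T(k) = 41 + k
Q(h(7, 3))/(6127 - 24208) + 35813/T(-111) = (100 - 1*7)/(6127 - 24208) + 35813/(41 - 111) = (100 - 7)/(-18081) + 35813/(-70) = 93*(-1/18081) + 35813*(-1/70) = -31/6027 - 35813/70 = -30835303/60270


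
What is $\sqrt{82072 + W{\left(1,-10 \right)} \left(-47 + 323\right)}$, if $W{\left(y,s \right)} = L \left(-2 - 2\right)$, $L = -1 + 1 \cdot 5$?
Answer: $2 \sqrt{19414} \approx 278.67$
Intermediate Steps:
$L = 4$ ($L = -1 + 5 = 4$)
$W{\left(y,s \right)} = -16$ ($W{\left(y,s \right)} = 4 \left(-2 - 2\right) = 4 \left(-4\right) = -16$)
$\sqrt{82072 + W{\left(1,-10 \right)} \left(-47 + 323\right)} = \sqrt{82072 - 16 \left(-47 + 323\right)} = \sqrt{82072 - 4416} = \sqrt{77656} = 2 \sqrt{19414}$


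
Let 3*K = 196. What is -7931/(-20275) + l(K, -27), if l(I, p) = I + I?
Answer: 7971593/60825 ≈ 131.06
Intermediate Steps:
K = 196/3 (K = (1/3)*196 = 196/3 ≈ 65.333)
l(I, p) = 2*I
-7931/(-20275) + l(K, -27) = -7931/(-20275) + 2*(196/3) = -7931*(-1/20275) + 392/3 = 7931/20275 + 392/3 = 7971593/60825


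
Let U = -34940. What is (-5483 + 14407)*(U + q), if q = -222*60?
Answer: -430672240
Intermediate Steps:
q = -13320
(-5483 + 14407)*(U + q) = (-5483 + 14407)*(-34940 - 13320) = 8924*(-48260) = -430672240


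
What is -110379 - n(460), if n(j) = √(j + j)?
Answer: -110379 - 2*√230 ≈ -1.1041e+5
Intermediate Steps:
n(j) = √2*√j (n(j) = √(2*j) = √2*√j)
-110379 - n(460) = -110379 - √2*√460 = -110379 - √2*2*√115 = -110379 - 2*√230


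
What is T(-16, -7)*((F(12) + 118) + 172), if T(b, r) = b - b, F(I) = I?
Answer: 0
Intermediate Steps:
T(b, r) = 0
T(-16, -7)*((F(12) + 118) + 172) = 0*((12 + 118) + 172) = 0*(130 + 172) = 0*302 = 0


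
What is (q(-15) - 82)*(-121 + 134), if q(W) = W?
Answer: -1261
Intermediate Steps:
(q(-15) - 82)*(-121 + 134) = (-15 - 82)*(-121 + 134) = -97*13 = -1261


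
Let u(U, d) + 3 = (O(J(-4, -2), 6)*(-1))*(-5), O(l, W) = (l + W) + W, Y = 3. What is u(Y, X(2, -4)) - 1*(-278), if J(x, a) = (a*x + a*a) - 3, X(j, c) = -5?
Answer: 380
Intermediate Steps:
J(x, a) = -3 + a² + a*x (J(x, a) = (a*x + a²) - 3 = (a² + a*x) - 3 = -3 + a² + a*x)
O(l, W) = l + 2*W (O(l, W) = (W + l) + W = l + 2*W)
u(U, d) = 102 (u(U, d) = -3 + (((-3 + (-2)² - 2*(-4)) + 2*6)*(-1))*(-5) = -3 + (((-3 + 4 + 8) + 12)*(-1))*(-5) = -3 + ((9 + 12)*(-1))*(-5) = -3 + (21*(-1))*(-5) = -3 - 21*(-5) = -3 + 105 = 102)
u(Y, X(2, -4)) - 1*(-278) = 102 - 1*(-278) = 102 + 278 = 380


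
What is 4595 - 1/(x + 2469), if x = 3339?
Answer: 26687759/5808 ≈ 4595.0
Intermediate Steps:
4595 - 1/(x + 2469) = 4595 - 1/(3339 + 2469) = 4595 - 1/5808 = 26687759/5808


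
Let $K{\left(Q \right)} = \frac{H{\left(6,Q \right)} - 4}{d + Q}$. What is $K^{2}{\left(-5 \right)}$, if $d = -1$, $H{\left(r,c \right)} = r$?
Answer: $\frac{1}{9} \approx 0.11111$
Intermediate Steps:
$K{\left(Q \right)} = \frac{2}{-1 + Q}$ ($K{\left(Q \right)} = \frac{6 - 4}{-1 + Q} = \frac{2}{-1 + Q}$)
$K^{2}{\left(-5 \right)} = \left(\frac{2}{-1 - 5}\right)^{2} = \left(\frac{2}{-6}\right)^{2} = \left(2 \left(- \frac{1}{6}\right)\right)^{2} = \left(- \frac{1}{3}\right)^{2} = \frac{1}{9}$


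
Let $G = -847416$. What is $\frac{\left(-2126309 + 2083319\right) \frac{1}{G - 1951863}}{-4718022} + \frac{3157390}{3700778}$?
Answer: $\frac{3474986559828717800}{4073033062109797947} \approx 0.85317$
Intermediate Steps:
$\frac{\left(-2126309 + 2083319\right) \frac{1}{G - 1951863}}{-4718022} + \frac{3157390}{3700778} = \frac{\left(-2126309 + 2083319\right) \frac{1}{-847416 - 1951863}}{-4718022} + \frac{3157390}{3700778} = - \frac{42990}{-2799279} \left(- \frac{1}{4718022}\right) + 3157390 \cdot \frac{1}{3700778} = \left(-42990\right) \left(- \frac{1}{2799279}\right) \left(- \frac{1}{4718022}\right) + \frac{1578695}{1850389} = \frac{14330}{933093} \left(- \frac{1}{4718022}\right) + \frac{1578695}{1850389} = - \frac{7165}{2201176651023} + \frac{1578695}{1850389} = \frac{3474986559828717800}{4073033062109797947}$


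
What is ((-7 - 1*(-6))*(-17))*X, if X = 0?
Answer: 0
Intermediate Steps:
((-7 - 1*(-6))*(-17))*X = ((-7 - 1*(-6))*(-17))*0 = ((-7 + 6)*(-17))*0 = -1*(-17)*0 = 17*0 = 0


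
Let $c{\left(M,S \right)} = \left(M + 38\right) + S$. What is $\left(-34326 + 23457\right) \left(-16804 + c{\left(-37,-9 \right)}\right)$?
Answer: $182729628$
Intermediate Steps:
$c{\left(M,S \right)} = 38 + M + S$ ($c{\left(M,S \right)} = \left(38 + M\right) + S = 38 + M + S$)
$\left(-34326 + 23457\right) \left(-16804 + c{\left(-37,-9 \right)}\right) = \left(-34326 + 23457\right) \left(-16804 - 8\right) = - 10869 \left(-16804 - 8\right) = \left(-10869\right) \left(-16812\right) = 182729628$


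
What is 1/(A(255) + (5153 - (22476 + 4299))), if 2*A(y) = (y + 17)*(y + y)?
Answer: 1/47738 ≈ 2.0948e-5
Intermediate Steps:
A(y) = y*(17 + y) (A(y) = ((y + 17)*(y + y))/2 = ((17 + y)*(2*y))/2 = (2*y*(17 + y))/2 = y*(17 + y))
1/(A(255) + (5153 - (22476 + 4299))) = 1/(255*(17 + 255) + (5153 - (22476 + 4299))) = 1/(255*272 + (5153 - 1*26775)) = 1/(69360 + (5153 - 26775)) = 1/(69360 - 21622) = 1/47738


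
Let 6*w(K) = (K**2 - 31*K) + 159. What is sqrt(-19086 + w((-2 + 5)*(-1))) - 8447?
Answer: -8447 + I*sqrt(76170)/2 ≈ -8447.0 + 137.99*I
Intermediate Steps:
w(K) = 53/2 - 31*K/6 + K**2/6 (w(K) = ((K**2 - 31*K) + 159)/6 = (159 + K**2 - 31*K)/6 = 53/2 - 31*K/6 + K**2/6)
sqrt(-19086 + w((-2 + 5)*(-1))) - 8447 = sqrt(-19086 + (53/2 - 31*(-2 + 5)*(-1)/6 + ((-2 + 5)*(-1))**2/6)) - 8447 = sqrt(-19086 + (53/2 - 31*(-1)/2 + (3*(-1))**2/6)) - 8447 = sqrt(-19086 + (53/2 - 31/6*(-3) + (1/6)*(-3)**2)) - 8447 = sqrt(-19086 + (53/2 + 31/2 + (1/6)*9)) - 8447 = sqrt(-19086 + (53/2 + 31/2 + 3/2)) - 8447 = sqrt(-19086 + 87/2) - 8447 = sqrt(-38085/2) - 8447 = I*sqrt(76170)/2 - 8447 = -8447 + I*sqrt(76170)/2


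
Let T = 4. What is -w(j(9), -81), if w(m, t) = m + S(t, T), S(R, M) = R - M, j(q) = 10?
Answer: 75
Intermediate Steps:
w(m, t) = -4 + m + t (w(m, t) = m + (t - 1*4) = m + (t - 4) = m + (-4 + t) = -4 + m + t)
-w(j(9), -81) = -(-4 + 10 - 81) = -1*(-75) = 75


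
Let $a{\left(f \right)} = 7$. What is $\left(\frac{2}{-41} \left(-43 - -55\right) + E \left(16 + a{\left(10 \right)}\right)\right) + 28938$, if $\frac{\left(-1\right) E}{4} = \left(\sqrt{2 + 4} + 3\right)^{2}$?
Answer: $\frac{1129854}{41} - 552 \sqrt{6} \approx 26205.0$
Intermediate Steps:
$E = - 4 \left(3 + \sqrt{6}\right)^{2}$ ($E = - 4 \left(\sqrt{2 + 4} + 3\right)^{2} = - 4 \left(\sqrt{6} + 3\right)^{2} = - 4 \left(3 + \sqrt{6}\right)^{2} \approx -118.79$)
$\left(\frac{2}{-41} \left(-43 - -55\right) + E \left(16 + a{\left(10 \right)}\right)\right) + 28938 = \left(\frac{2}{-41} \left(-43 - -55\right) + \left(-60 - 24 \sqrt{6}\right) \left(16 + 7\right)\right) + 28938 = \left(2 \left(- \frac{1}{41}\right) \left(-43 + 55\right) + \left(-60 - 24 \sqrt{6}\right) 23\right) + 28938 = \left(\left(- \frac{2}{41}\right) 12 - \left(1380 + 552 \sqrt{6}\right)\right) + 28938 = \left(- \frac{24}{41} - \left(1380 + 552 \sqrt{6}\right)\right) + 28938 = \left(- \frac{56604}{41} - 552 \sqrt{6}\right) + 28938 = \frac{1129854}{41} - 552 \sqrt{6}$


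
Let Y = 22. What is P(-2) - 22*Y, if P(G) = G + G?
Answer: -488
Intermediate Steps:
P(G) = 2*G
P(-2) - 22*Y = 2*(-2) - 22*22 = -4 - 484 = -488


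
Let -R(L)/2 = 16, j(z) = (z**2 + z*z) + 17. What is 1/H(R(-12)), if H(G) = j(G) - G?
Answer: 1/2097 ≈ 0.00047687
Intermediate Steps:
j(z) = 17 + 2*z**2 (j(z) = (z**2 + z**2) + 17 = 2*z**2 + 17 = 17 + 2*z**2)
R(L) = -32 (R(L) = -2*16 = -32)
H(G) = 17 - G + 2*G**2 (H(G) = (17 + 2*G**2) - G = 17 - G + 2*G**2)
1/H(R(-12)) = 1/(17 - 1*(-32) + 2*(-32)**2) = 1/(17 + 32 + 2*1024) = 1/(17 + 32 + 2048) = 1/2097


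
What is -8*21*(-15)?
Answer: 2520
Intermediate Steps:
-8*21*(-15) = -168*(-15) = 2520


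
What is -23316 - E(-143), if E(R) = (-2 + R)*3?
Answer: -22881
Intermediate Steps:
E(R) = -6 + 3*R
-23316 - E(-143) = -23316 - (-6 + 3*(-143)) = -23316 - (-6 - 429) = -23316 - 1*(-435) = -23316 + 435 = -22881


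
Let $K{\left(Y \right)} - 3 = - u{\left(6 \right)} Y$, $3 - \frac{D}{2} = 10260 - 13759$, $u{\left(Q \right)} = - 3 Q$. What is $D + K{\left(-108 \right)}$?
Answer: $5063$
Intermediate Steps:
$D = 7004$ ($D = 6 - 2 \left(10260 - 13759\right) = 6 - -6998 = 6 + 6998 = 7004$)
$K{\left(Y \right)} = 3 + 18 Y$ ($K{\left(Y \right)} = 3 + - \left(-3\right) 6 Y = 3 + \left(-1\right) \left(-18\right) Y = 3 + 18 Y$)
$D + K{\left(-108 \right)} = 7004 + \left(3 + 18 \left(-108\right)\right) = 7004 + \left(3 - 1944\right) = 7004 - 1941 = 5063$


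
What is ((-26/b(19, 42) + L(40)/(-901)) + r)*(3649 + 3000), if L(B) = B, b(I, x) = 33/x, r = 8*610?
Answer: 319399848124/9911 ≈ 3.2227e+7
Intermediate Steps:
r = 4880
((-26/b(19, 42) + L(40)/(-901)) + r)*(3649 + 3000) = ((-26/(33/42) + 40/(-901)) + 4880)*(3649 + 3000) = ((-26/(33*(1/42)) + 40*(-1/901)) + 4880)*6649 = ((-26/11/14 - 40/901) + 4880)*6649 = ((-26*14/11 - 40/901) + 4880)*6649 = ((-364/11 - 40/901) + 4880)*6649 = (-328404/9911 + 4880)*6649 = (48037276/9911)*6649 = 319399848124/9911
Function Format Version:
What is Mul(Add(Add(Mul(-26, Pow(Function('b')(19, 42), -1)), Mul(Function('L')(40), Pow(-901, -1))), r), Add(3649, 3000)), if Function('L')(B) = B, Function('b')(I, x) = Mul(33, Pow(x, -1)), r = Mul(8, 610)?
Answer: Rational(319399848124, 9911) ≈ 3.2227e+7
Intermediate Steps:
r = 4880
Mul(Add(Add(Mul(-26, Pow(Function('b')(19, 42), -1)), Mul(Function('L')(40), Pow(-901, -1))), r), Add(3649, 3000)) = Mul(Add(Add(Mul(-26, Pow(Mul(33, Pow(42, -1)), -1)), Mul(40, Pow(-901, -1))), 4880), Add(3649, 3000)) = Mul(Add(Add(Mul(-26, Pow(Mul(33, Rational(1, 42)), -1)), Mul(40, Rational(-1, 901))), 4880), 6649) = Mul(Add(Add(Mul(-26, Pow(Rational(11, 14), -1)), Rational(-40, 901)), 4880), 6649) = Mul(Add(Add(Mul(-26, Rational(14, 11)), Rational(-40, 901)), 4880), 6649) = Mul(Add(Add(Rational(-364, 11), Rational(-40, 901)), 4880), 6649) = Mul(Add(Rational(-328404, 9911), 4880), 6649) = Mul(Rational(48037276, 9911), 6649) = Rational(319399848124, 9911)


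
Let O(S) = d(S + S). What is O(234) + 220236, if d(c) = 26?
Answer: 220262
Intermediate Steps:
O(S) = 26
O(234) + 220236 = 26 + 220236 = 220262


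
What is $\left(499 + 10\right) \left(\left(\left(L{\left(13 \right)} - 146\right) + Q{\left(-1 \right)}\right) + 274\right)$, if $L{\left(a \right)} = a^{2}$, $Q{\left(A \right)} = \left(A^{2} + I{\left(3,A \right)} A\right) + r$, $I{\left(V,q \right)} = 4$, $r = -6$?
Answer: $146592$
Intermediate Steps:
$Q{\left(A \right)} = -6 + A^{2} + 4 A$ ($Q{\left(A \right)} = \left(A^{2} + 4 A\right) - 6 = -6 + A^{2} + 4 A$)
$\left(499 + 10\right) \left(\left(\left(L{\left(13 \right)} - 146\right) + Q{\left(-1 \right)}\right) + 274\right) = \left(499 + 10\right) \left(\left(\left(13^{2} - 146\right) + \left(-6 + \left(-1\right)^{2} + 4 \left(-1\right)\right)\right) + 274\right) = 509 \left(\left(\left(169 - 146\right) - 9\right) + 274\right) = 509 \left(\left(23 - 9\right) + 274\right) = 509 \left(14 + 274\right) = 509 \cdot 288 = 146592$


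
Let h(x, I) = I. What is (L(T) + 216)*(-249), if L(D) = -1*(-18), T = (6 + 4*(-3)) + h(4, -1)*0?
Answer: -58266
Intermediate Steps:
T = -6 (T = (6 + 4*(-3)) - 1*0 = (6 - 12) + 0 = -6 + 0 = -6)
L(D) = 18
(L(T) + 216)*(-249) = (18 + 216)*(-249) = 234*(-249) = -58266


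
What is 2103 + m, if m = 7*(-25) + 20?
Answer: 1948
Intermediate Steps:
m = -155 (m = -175 + 20 = -155)
2103 + m = 2103 - 155 = 1948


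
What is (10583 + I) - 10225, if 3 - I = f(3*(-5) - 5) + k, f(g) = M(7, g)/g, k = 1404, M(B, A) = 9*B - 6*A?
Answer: -20677/20 ≈ -1033.8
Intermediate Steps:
M(B, A) = -6*A + 9*B
f(g) = (63 - 6*g)/g (f(g) = (-6*g + 9*7)/g = (-6*g + 63)/g = (63 - 6*g)/g)
I = -27837/20 (I = 3 - ((-6 + 63/(3*(-5) - 5)) + 1404) = 3 - ((-6 + 63/(-15 - 5)) + 1404) = 3 - ((-6 + 63/(-20)) + 1404) = 3 - ((-6 + 63*(-1/20)) + 1404) = 3 - ((-6 - 63/20) + 1404) = 3 - (-183/20 + 1404) = 3 - 1*27897/20 = 3 - 27897/20 = -27837/20 ≈ -1391.8)
(10583 + I) - 10225 = (10583 - 27837/20) - 10225 = 183823/20 - 10225 = -20677/20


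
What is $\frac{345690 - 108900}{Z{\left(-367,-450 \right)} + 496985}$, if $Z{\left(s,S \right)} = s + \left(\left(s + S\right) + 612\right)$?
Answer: $\frac{26310}{55157} \approx 0.477$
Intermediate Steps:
$Z{\left(s,S \right)} = 612 + S + 2 s$ ($Z{\left(s,S \right)} = s + \left(\left(S + s\right) + 612\right) = s + \left(612 + S + s\right) = 612 + S + 2 s$)
$\frac{345690 - 108900}{Z{\left(-367,-450 \right)} + 496985} = \frac{345690 - 108900}{\left(612 - 450 + 2 \left(-367\right)\right) + 496985} = \frac{236790}{\left(612 - 450 - 734\right) + 496985} = \frac{236790}{-572 + 496985} = \frac{236790}{496413} = 236790 \cdot \frac{1}{496413} = \frac{26310}{55157}$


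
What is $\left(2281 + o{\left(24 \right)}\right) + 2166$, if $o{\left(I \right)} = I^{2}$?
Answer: $5023$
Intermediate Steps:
$\left(2281 + o{\left(24 \right)}\right) + 2166 = \left(2281 + 24^{2}\right) + 2166 = \left(2281 + 576\right) + 2166 = 2857 + 2166 = 5023$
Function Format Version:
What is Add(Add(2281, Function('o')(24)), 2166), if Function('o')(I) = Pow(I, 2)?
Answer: 5023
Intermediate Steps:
Add(Add(2281, Function('o')(24)), 2166) = Add(Add(2281, Pow(24, 2)), 2166) = Add(Add(2281, 576), 2166) = Add(2857, 2166) = 5023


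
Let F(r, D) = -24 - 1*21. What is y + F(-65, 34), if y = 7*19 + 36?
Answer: 124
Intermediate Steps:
y = 169 (y = 133 + 36 = 169)
F(r, D) = -45 (F(r, D) = -24 - 21 = -45)
y + F(-65, 34) = 169 - 45 = 124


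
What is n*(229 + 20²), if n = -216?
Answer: -135864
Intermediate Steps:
n*(229 + 20²) = -216*(229 + 20²) = -216*(229 + 400) = -216*629 = -135864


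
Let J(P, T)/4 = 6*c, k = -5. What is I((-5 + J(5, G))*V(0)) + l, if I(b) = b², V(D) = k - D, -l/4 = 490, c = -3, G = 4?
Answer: 146265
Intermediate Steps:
l = -1960 (l = -4*490 = -1960)
V(D) = -5 - D
J(P, T) = -72 (J(P, T) = 4*(6*(-3)) = 4*(-18) = -72)
I((-5 + J(5, G))*V(0)) + l = ((-5 - 72)*(-5 - 1*0))² - 1960 = (-77*(-5 + 0))² - 1960 = (-77*(-5))² - 1960 = 385² - 1960 = 148225 - 1960 = 146265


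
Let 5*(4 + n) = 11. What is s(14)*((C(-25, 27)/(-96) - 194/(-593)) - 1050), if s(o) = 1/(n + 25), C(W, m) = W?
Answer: -298704755/6603648 ≈ -45.233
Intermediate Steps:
n = -9/5 (n = -4 + (⅕)*11 = -4 + 11/5 = -9/5 ≈ -1.8000)
s(o) = 5/116 (s(o) = 1/(-9/5 + 25) = 1/(116/5) = 5/116)
s(14)*((C(-25, 27)/(-96) - 194/(-593)) - 1050) = 5*((-25/(-96) - 194/(-593)) - 1050)/116 = 5*((-25*(-1/96) - 194*(-1/593)) - 1050)/116 = 5*((25/96 + 194/593) - 1050)/116 = 5*(33449/56928 - 1050)/116 = (5/116)*(-59740951/56928) = -298704755/6603648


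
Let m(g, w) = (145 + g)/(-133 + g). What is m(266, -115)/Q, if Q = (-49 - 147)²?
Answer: 411/5109328 ≈ 8.0441e-5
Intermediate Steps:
Q = 38416 (Q = (-196)² = 38416)
m(g, w) = (145 + g)/(-133 + g)
m(266, -115)/Q = ((145 + 266)/(-133 + 266))/38416 = (411/133)*(1/38416) = 411/5109328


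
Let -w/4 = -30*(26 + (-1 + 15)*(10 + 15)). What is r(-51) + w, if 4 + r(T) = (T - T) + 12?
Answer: 45128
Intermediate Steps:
r(T) = 8 (r(T) = -4 + ((T - T) + 12) = -4 + (0 + 12) = -4 + 12 = 8)
w = 45120 (w = -(-120)*(26 + (-1 + 15)*(10 + 15)) = -(-120)*(26 + 14*25) = -(-120)*(26 + 350) = -(-120)*376 = -4*(-11280) = 45120)
r(-51) + w = 8 + 45120 = 45128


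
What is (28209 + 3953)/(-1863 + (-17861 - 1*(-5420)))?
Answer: -16081/7152 ≈ -2.2485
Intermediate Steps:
(28209 + 3953)/(-1863 + (-17861 - 1*(-5420))) = 32162/(-1863 + (-17861 + 5420)) = 32162/(-1863 - 12441) = 32162/(-14304) = 32162*(-1/14304) = -16081/7152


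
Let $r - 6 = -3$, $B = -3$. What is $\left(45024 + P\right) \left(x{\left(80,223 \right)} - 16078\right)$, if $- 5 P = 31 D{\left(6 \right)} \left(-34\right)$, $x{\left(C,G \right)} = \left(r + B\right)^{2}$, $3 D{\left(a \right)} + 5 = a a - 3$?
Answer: $- \frac{11332932016}{15} \approx -7.5553 \cdot 10^{8}$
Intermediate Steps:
$r = 3$ ($r = 6 - 3 = 3$)
$D{\left(a \right)} = - \frac{8}{3} + \frac{a^{2}}{3}$ ($D{\left(a \right)} = - \frac{5}{3} + \frac{a a - 3}{3} = - \frac{5}{3} + \frac{a^{2} - 3}{3} = - \frac{5}{3} + \frac{-3 + a^{2}}{3} = - \frac{5}{3} + \left(-1 + \frac{a^{2}}{3}\right) = - \frac{8}{3} + \frac{a^{2}}{3}$)
$x{\left(C,G \right)} = 0$ ($x{\left(C,G \right)} = \left(3 - 3\right)^{2} = 0^{2} = 0$)
$P = \frac{29512}{15}$ ($P = - \frac{31 \left(- \frac{8}{3} + \frac{6^{2}}{3}\right) \left(-34\right)}{5} = - \frac{31 \left(- \frac{8}{3} + \frac{1}{3} \cdot 36\right) \left(-34\right)}{5} = - \frac{31 \left(- \frac{8}{3} + 12\right) \left(-34\right)}{5} = - \frac{31 \cdot \frac{28}{3} \left(-34\right)}{5} = - \frac{\frac{868}{3} \left(-34\right)}{5} = \left(- \frac{1}{5}\right) \left(- \frac{29512}{3}\right) = \frac{29512}{15} \approx 1967.5$)
$\left(45024 + P\right) \left(x{\left(80,223 \right)} - 16078\right) = \left(45024 + \frac{29512}{15}\right) \left(0 - 16078\right) = \frac{704872}{15} \left(-16078\right) = - \frac{11332932016}{15}$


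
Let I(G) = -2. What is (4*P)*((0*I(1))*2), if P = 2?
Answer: 0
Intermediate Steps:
(4*P)*((0*I(1))*2) = (4*2)*((0*(-2))*2) = 8*(0*2) = 8*0 = 0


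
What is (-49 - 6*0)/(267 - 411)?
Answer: 49/144 ≈ 0.34028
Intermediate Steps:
(-49 - 6*0)/(267 - 411) = (-49 + 0)/(-144) = -49*(-1/144) = 49/144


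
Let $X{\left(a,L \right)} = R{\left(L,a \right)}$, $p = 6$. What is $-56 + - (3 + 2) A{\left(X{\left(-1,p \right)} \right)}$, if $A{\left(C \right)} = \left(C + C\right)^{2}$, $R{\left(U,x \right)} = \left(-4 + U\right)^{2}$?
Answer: $-376$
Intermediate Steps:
$X{\left(a,L \right)} = \left(-4 + L\right)^{2}$
$A{\left(C \right)} = 4 C^{2}$ ($A{\left(C \right)} = \left(2 C\right)^{2} = 4 C^{2}$)
$-56 + - (3 + 2) A{\left(X{\left(-1,p \right)} \right)} = -56 + - (3 + 2) 4 \left(\left(-4 + 6\right)^{2}\right)^{2} = -56 + \left(-1\right) 5 \cdot 4 \left(2^{2}\right)^{2} = -56 - 5 \cdot 4 \cdot 4^{2} = -56 - 5 \cdot 4 \cdot 16 = -56 - 320 = -376$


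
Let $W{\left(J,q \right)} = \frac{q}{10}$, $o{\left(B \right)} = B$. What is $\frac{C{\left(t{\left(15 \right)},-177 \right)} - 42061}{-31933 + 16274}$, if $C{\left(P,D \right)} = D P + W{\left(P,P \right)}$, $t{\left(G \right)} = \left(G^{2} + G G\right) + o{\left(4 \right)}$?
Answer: $\frac{611868}{78295} \approx 7.8149$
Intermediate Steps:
$W{\left(J,q \right)} = \frac{q}{10}$ ($W{\left(J,q \right)} = q \frac{1}{10} = \frac{q}{10}$)
$t{\left(G \right)} = 4 + 2 G^{2}$ ($t{\left(G \right)} = \left(G^{2} + G G\right) + 4 = \left(G^{2} + G^{2}\right) + 4 = 2 G^{2} + 4 = 4 + 2 G^{2}$)
$C{\left(P,D \right)} = \frac{P}{10} + D P$ ($C{\left(P,D \right)} = D P + \frac{P}{10} = \frac{P}{10} + D P$)
$\frac{C{\left(t{\left(15 \right)},-177 \right)} - 42061}{-31933 + 16274} = \frac{\left(4 + 2 \cdot 15^{2}\right) \left(\frac{1}{10} - 177\right) - 42061}{-31933 + 16274} = \frac{\left(4 + 2 \cdot 225\right) \left(- \frac{1769}{10}\right) - 42061}{-15659} = \left(\left(4 + 450\right) \left(- \frac{1769}{10}\right) - 42061\right) \left(- \frac{1}{15659}\right) = \left(454 \left(- \frac{1769}{10}\right) - 42061\right) \left(- \frac{1}{15659}\right) = \left(- \frac{401563}{5} - 42061\right) \left(- \frac{1}{15659}\right) = \left(- \frac{611868}{5}\right) \left(- \frac{1}{15659}\right) = \frac{611868}{78295}$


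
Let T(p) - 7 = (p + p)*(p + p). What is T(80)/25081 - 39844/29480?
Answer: -61108251/184846970 ≈ -0.33059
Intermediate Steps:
T(p) = 7 + 4*p² (T(p) = 7 + (p + p)*(p + p) = 7 + (2*p)*(2*p) = 7 + 4*p²)
T(80)/25081 - 39844/29480 = (7 + 4*80²)/25081 - 39844/29480 = (7 + 4*6400)*(1/25081) - 39844*1/29480 = (7 + 25600)*(1/25081) - 9961/7370 = 25607*(1/25081) - 9961/7370 = 25607/25081 - 9961/7370 = -61108251/184846970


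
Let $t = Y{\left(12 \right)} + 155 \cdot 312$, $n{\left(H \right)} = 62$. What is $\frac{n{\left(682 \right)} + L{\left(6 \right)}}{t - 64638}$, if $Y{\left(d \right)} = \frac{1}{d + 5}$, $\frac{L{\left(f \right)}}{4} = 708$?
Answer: $- \frac{49198}{276725} \approx -0.17779$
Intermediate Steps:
$L{\left(f \right)} = 2832$ ($L{\left(f \right)} = 4 \cdot 708 = 2832$)
$Y{\left(d \right)} = \frac{1}{5 + d}$
$t = \frac{822121}{17}$ ($t = \frac{1}{5 + 12} + 155 \cdot 312 = \frac{1}{17} + 48360 = \frac{822121}{17} \approx 48360.0$)
$\frac{n{\left(682 \right)} + L{\left(6 \right)}}{t - 64638} = \frac{62 + 2832}{\frac{822121}{17} - 64638} = \frac{2894}{- \frac{276725}{17}} = 2894 \left(- \frac{17}{276725}\right) = - \frac{49198}{276725}$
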